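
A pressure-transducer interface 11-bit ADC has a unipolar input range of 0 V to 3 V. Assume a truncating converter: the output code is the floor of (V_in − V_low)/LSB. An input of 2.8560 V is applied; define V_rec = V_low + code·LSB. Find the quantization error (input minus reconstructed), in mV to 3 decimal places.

Step size: 3 V ÷ 2^11 = 1.465 mV.
(V_in − V_low)/LSB = (2.8560 − 0)/0.00146484 = 1949.6960 → code 1949 (floor).
Reconstructed: 2.8549805 V.
Difference: 0.00101953 V → 1.020 mV.

1.020 mV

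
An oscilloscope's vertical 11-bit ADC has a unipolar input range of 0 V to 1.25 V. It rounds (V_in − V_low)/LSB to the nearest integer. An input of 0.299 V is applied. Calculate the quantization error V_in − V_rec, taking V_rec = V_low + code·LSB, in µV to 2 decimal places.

-72.27 µV

Step size: 1.25 V ÷ 2^11 = 0.610 mV.
(V_in − V_low)/LSB = (0.299 − 0)/0.000610352 = 489.8816 → code 490 (round).
Reconstructed: 0.29907227 V.
V_in − V_rec = -7.22656e-05 V = -72.27 µV.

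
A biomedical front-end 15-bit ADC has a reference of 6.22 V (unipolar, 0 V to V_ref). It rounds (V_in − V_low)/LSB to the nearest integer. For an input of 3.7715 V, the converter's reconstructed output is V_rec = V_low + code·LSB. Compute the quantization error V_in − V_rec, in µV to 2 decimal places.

Step size: 6.22 V ÷ 2^15 = 189.82 µV.
(V_in − V_low)/LSB = (3.7715 − 0)/0.000189819 = 19868.8926 → code 19869 (round).
Reconstructed: 3.7715204 V.
Error = 3.7715 − 3.7715204 = -2.03857e-05 V = -20.39 µV.

-20.39 µV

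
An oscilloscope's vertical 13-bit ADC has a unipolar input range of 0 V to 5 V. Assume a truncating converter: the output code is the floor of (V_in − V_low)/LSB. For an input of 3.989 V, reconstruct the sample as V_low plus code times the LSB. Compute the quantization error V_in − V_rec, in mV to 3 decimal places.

0.353 mV

LSB = 5/2^13 = 0.610 mV.
(3.989 − 0)/0.000610352 = 6535.5776; ⌊·⌋ gives code 6535.
V_rec = 0 + 6535·0.000610352 = 3.9886475 V.
Error = 3.989 − 3.9886475 = 0.000352539 V = 0.353 mV.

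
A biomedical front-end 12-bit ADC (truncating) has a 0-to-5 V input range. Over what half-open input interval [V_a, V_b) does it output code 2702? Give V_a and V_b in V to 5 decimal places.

[3.29834 V, 3.29956 V)

LSB = 5/2^12 = 1.221 mV.
V_a = V_low + 2702·LSB = 3.29834 V; V_b = V_low + 2703·LSB = 3.29956 V.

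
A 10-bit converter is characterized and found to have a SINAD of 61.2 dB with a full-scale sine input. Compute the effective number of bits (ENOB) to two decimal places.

9.87 bits

ENOB = (SINAD − 1.76) / 6.02 = (61.2 − 1.76)/6.02 = 9.874.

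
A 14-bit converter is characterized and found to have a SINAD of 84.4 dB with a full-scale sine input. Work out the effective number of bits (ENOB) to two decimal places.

13.73 bits

ENOB = (SINAD − 1.76) / 6.02 = (84.4 − 1.76)/6.02 = 13.728.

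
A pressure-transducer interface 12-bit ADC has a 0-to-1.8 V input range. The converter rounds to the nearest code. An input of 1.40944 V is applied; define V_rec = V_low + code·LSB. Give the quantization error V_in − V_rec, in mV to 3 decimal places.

0.114 mV

One LSB is 1.8 V / 4096 = 439.45 µV.
(1.40944 − 0)/0.000439453 = 3207.2590; round gives code 3207.
Code 3207 maps back to 0 + 3207×0.000439453 V = 1.4093262 V.
V_in − V_rec = 0.000113828 V = 0.114 mV.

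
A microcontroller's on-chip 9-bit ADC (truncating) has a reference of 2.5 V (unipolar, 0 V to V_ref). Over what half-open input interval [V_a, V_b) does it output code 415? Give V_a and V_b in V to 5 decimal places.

LSB = 2.5/2^9 = 4.883 mV.
V_a = V_low + 415·LSB = 2.02637 V; V_b = V_low + 416·LSB = 2.03125 V.

[2.02637 V, 2.03125 V)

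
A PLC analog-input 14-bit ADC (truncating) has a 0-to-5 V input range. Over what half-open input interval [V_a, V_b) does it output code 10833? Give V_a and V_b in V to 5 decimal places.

LSB = 5/2^14 = 305.18 µV.
V_a = V_low + 10833·LSB = 3.30597 V; V_b = V_low + 10834·LSB = 3.30627 V.

[3.30597 V, 3.30627 V)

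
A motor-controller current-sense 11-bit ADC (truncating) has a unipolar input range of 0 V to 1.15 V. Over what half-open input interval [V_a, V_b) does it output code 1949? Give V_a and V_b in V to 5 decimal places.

[1.09441 V, 1.09497 V)

LSB = 1.15/2^11 = 0.562 mV.
V_a = V_low + 1949·LSB = 1.09441 V; V_b = V_low + 1950·LSB = 1.09497 V.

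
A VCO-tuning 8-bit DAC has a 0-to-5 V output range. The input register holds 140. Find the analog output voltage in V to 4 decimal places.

2.7344 V

LSB = 5 V / 2^8 = 19.531 mV.
V_out = 0 + 140 × 0.0195312 V = 2.73438 V.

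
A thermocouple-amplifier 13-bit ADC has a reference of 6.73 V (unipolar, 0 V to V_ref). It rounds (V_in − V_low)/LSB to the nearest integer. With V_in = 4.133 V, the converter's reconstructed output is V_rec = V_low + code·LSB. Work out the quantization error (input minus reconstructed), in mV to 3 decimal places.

-0.134 mV

LSB = 6.73/2^13 = 0.822 mV.
(V_in − V_low)/LSB = (4.133 − 0)/0.000821533 = 5030.8374 → code 5031 (round).
Reconstructed: 4.1331335 V.
V_in − V_rec = -0.000133545 V = -0.134 mV.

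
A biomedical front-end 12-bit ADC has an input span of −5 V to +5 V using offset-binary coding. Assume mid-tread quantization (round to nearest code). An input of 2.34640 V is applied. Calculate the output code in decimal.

code 3009

LSB = 10 V / 4096 = 2.441 mV.
(V_in − V_low)/LSB = (2.34640 − (−5)) / 0.00244141 = 3009.085.
Round → code 3009.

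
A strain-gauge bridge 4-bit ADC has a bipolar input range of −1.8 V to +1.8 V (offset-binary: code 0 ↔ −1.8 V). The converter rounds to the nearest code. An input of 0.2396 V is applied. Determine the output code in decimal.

code 9

Full-scale span = 3.6 V; LSB = 3.6/2^4 = 225.000 mV.
(V_in − V_low)/LSB = (0.2396 − (−1.8)) / 0.225 = 9.065.
So the output code is 9.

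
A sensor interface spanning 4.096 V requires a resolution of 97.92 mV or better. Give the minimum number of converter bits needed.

Number of steps required ≥ 4.096 V / 97.92 mV = 41.83.
Need 2^N ≥ 41.83; 2^5 = 32, 2^6 = 64.
Minimum N = 6.

6 bits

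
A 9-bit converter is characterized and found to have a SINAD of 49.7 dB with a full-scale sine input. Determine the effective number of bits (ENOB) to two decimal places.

7.96 bits

ENOB = (SINAD − 1.76) / 6.02 = (49.7 − 1.76)/6.02 = 7.963.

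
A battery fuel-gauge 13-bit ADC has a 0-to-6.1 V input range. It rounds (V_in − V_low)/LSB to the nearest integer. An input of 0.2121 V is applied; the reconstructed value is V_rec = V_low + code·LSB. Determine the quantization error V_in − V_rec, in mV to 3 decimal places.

LSB = 6.1/2^13 = 0.745 mV.
(0.2121 − 0)/0.000744629 = 284.8399; round gives code 285.
V_rec = 0 + 285·0.000744629 = 0.21221924 V.
V_in − V_rec = -0.000119238 V = -0.119 mV.

-0.119 mV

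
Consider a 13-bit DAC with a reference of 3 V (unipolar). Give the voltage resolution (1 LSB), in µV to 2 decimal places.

Full-scale span = 3 V.
LSB = 3 / 2^13 = 3 / 8192 = 0.000366211 V = 366.21 µV.

366.21 µV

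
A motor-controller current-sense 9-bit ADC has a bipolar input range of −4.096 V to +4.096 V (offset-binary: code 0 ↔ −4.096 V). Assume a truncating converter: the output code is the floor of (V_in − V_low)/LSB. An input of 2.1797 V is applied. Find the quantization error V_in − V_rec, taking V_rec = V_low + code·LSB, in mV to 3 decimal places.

3.700 mV

Step size: 8.192 V ÷ 2^9 = 16.000 mV.
(2.1797 − (−4.096))/0.016 = 392.2312; ⌊·⌋ gives code 392.
Reconstructed: 2.176 V.
Error = 2.1797 − 2.176 = 0.0037 V = 3.700 mV.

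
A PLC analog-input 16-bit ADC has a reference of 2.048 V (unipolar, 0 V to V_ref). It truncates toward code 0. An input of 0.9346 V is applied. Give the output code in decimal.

code 29907

With 65536 levels over 2.048 V, one step is 31.25 µV.
(V_in − V_low)/LSB = (0.9346 − 0) / 3.125e-05 = 29907.200.
⌊·⌋(29907.200) = 29907.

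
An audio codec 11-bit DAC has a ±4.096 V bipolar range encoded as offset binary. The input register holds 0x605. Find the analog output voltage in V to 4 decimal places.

LSB = 8.192 V / 2^11 = 4.000 mV.
Code 0x605 = 1541 decimal.
V_out = (−4.096) + 1541 × 0.004 V = 2.068 V.

2.0680 V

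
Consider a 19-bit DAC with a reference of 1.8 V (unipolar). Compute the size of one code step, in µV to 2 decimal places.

3.43 µV

Full-scale span = 1.8 V.
LSB = 1.8 / 2^19 = 1.8 / 524288 = 3.43323e-06 V = 3.43 µV.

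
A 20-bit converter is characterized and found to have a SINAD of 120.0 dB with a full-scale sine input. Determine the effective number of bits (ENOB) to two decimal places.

19.64 bits

ENOB = (SINAD − 1.76) / 6.02 = (120.0 − 1.76)/6.02 = 19.641.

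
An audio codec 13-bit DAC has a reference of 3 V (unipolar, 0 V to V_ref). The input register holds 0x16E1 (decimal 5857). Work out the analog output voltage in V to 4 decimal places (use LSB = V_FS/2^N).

LSB = 3 V / 2^13 = 366.21 µV.
Code 0x16E1 = 5857 decimal.
V_out = 0 + 5857 × 0.000366211 V = 2.1449 V.

2.1449 V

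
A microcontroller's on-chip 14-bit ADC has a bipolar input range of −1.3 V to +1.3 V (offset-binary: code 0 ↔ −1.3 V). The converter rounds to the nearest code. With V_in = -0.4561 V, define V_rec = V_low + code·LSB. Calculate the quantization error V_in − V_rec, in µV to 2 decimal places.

-20.90 µV

Step size: 2.6 V ÷ 2^14 = 158.69 µV.
(V_in − V_low)/LSB = (-0.4561 − (−1.3))/0.000158691 = 5317.8683 → code 5318 (round).
Reconstructed: -0.4560791 V.
V_in − V_rec = -2.08984e-05 V = -20.90 µV.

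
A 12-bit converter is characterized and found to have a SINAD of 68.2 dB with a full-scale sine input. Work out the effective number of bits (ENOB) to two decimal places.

ENOB = (SINAD − 1.76) / 6.02 = (68.2 − 1.76)/6.02 = 11.037.

11.04 bits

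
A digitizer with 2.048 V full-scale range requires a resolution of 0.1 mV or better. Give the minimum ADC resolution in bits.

Number of steps required ≥ 2.048 V / 0.1 mV = 20480.00.
Need 2^N ≥ 20480.00; 2^14 = 16384, 2^15 = 32768.
Minimum N = 15.

15 bits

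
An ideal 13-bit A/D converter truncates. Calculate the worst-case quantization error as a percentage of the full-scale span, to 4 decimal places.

Truncating → worst-case error = 1 LSB = V_FS/2^13, so 100/8192 = 0.012207 % of full scale.

0.0122 %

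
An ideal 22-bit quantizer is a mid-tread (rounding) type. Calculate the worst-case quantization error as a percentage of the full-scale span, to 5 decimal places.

Rounding → worst-case error = ½ LSB = V_FS/2^23, so 100/8388608 = 1.19209e-05 % of full scale.

0.00001 %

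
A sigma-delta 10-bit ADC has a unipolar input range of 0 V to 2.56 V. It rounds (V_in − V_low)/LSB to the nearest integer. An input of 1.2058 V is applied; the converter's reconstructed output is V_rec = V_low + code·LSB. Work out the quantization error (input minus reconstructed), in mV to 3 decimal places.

LSB = 2.56/2^10 = 2.500 mV.
(V_in − V_low)/LSB = (1.2058 − 0)/0.0025 = 482.3200 → code 482 (round).
V_rec = 0 + 482·0.0025 = 1.205 V.
Error = 1.2058 − 1.205 = 0.0008 V = 0.800 mV.

0.800 mV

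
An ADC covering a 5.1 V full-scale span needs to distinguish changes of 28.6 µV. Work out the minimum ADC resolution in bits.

Number of steps required ≥ 5.1 V / 28.6 µV = 178321.68.
Need 2^N ≥ 178321.68; 2^17 = 131072, 2^18 = 262144.
Minimum N = 18.

18 bits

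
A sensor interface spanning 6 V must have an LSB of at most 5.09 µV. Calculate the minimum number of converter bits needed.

21 bits

Number of steps required ≥ 6 V / 5.09 µV = 1178781.93.
Need 2^N ≥ 1178781.93; 2^20 = 1048576, 2^21 = 2097152.
Minimum N = 21.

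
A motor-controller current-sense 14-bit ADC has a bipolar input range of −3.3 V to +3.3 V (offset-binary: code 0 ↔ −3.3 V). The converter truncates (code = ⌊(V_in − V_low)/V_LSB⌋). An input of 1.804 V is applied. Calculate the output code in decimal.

LSB = 6.6 V / 16384 = 402.83 µV.
(V_in − V_low)/LSB = (1.804 − (−3.3)) / 0.000402832 = 12670.293.
⌊·⌋(12670.293) = 12670.

code 12670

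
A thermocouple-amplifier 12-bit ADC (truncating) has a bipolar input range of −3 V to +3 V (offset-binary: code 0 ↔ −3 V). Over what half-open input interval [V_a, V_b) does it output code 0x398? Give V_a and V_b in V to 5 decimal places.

LSB = 6/2^12 = 1.465 mV.
Code 0x398 = 920 decimal.
V_a = V_low + 920·LSB = -1.65234 V; V_b = V_low + 921·LSB = -1.65088 V.

[-1.65234 V, -1.65088 V)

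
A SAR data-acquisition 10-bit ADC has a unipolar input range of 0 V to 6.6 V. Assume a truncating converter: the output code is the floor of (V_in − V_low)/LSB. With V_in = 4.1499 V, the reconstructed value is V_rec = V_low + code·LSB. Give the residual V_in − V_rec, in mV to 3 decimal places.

5.564 mV

One LSB is 6.6 V / 1024 = 6.445 mV.
(V_in − V_low)/LSB = (4.1499 − 0)/0.00644531 = 643.8633 → code 643 (floor).
Code 643 maps back to 0 + 643×0.00644531 V = 4.1443359 V.
Difference: 0.00556406 V → 5.564 mV.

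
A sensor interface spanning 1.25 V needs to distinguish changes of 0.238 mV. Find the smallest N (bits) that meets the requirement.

13 bits

Number of steps required ≥ 1.25 V / 0.238 mV = 5252.10.
Need 2^N ≥ 5252.10; 2^12 = 4096, 2^13 = 8192.
Minimum N = 13.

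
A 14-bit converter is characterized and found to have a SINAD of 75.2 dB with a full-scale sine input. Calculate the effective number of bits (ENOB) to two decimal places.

12.20 bits

ENOB = (SINAD − 1.76) / 6.02 = (75.2 − 1.76)/6.02 = 12.199.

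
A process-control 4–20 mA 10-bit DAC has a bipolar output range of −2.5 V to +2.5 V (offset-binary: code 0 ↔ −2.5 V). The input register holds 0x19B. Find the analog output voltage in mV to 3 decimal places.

LSB = 5 V / 2^10 = 4.883 mV.
Code 0x19B = 411 decimal.
V_out = (−2.5) + 411 × 0.00488281 V = -0.493164 V.
= -493.164 mV.

-493.164 mV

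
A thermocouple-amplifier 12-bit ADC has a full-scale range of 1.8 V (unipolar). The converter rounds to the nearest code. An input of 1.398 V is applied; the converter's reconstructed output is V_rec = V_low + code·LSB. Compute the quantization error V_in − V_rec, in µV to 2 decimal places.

99.61 µV

One LSB is 1.8 V / 4096 = 439.45 µV.
(V_in − V_low)/LSB = (1.398 − 0)/0.000439453 = 3181.2267 → code 3181 (round).
Code 3181 maps back to 0 + 3181×0.000439453 V = 1.3979004 V.
V_in − V_rec = 9.96094e-05 V = 99.61 µV.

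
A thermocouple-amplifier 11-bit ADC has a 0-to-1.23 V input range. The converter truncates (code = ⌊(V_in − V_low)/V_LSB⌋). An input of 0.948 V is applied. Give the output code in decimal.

code 1578

LSB = 1.23 V / 2048 = 0.601 mV.
(0.948 − 0) / 0.000600586 = 1578.459 LSBs.
So the output code is 1578.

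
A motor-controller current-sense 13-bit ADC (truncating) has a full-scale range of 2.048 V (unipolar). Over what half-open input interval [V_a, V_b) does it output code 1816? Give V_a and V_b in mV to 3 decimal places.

LSB = 2.048/2^13 = 250.00 µV.
V_a = V_low + 1816·LSB = 0.454 V; V_b = V_low + 1817·LSB = 0.45425 V.

[454.000 mV, 454.250 mV)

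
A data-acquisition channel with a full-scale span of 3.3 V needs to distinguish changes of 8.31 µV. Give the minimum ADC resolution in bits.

Number of steps required ≥ 3.3 V / 8.31 µV = 397111.91.
Need 2^N ≥ 397111.91; 2^18 = 262144, 2^19 = 524288.
Minimum N = 19.

19 bits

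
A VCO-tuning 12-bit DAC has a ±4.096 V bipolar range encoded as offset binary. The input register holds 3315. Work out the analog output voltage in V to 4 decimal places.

2.5340 V

LSB = 8.192 V / 2^12 = 2.000 mV.
V_out = (−4.096) + 3315 × 0.002 V = 2.534 V.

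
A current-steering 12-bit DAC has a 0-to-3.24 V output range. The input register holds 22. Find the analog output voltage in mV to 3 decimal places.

17.402 mV

LSB = 3.24 V / 2^12 = 0.791 mV.
V_out = 0 + 22 × 0.000791016 V = 0.0174023 V.
= 17.402 mV.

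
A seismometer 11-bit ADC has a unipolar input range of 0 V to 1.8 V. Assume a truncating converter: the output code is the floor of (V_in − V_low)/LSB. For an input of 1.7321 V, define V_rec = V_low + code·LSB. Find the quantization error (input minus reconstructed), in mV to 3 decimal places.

0.655 mV

LSB = 1.8/2^11 = 0.879 mV.
(V_in − V_low)/LSB = (1.7321 − 0)/0.000878906 = 1970.7449 → code 1970 (floor).
Code 1970 maps back to 0 + 1970×0.000878906 V = 1.7314453 V.
Error = 1.7321 − 1.7314453 = 0.000654687 V = 0.655 mV.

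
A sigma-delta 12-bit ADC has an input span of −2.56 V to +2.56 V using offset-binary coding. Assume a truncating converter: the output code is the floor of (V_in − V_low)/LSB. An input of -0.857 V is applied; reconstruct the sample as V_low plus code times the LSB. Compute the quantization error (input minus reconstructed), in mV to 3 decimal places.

0.500 mV

LSB = 5.12/2^12 = 1.250 mV.
(V_in − V_low)/LSB = (-0.857 − (−2.56))/0.00125 = 1362.4000 → code 1362 (floor).
Reconstructed: -0.8575 V.
Difference: 0.0005 V → 0.500 mV.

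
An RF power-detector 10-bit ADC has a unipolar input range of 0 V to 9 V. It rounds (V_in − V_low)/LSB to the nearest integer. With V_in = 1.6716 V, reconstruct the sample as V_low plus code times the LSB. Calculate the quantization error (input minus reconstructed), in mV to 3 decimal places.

Step size: 9 V ÷ 2^10 = 8.789 mV.
(V_in − V_low)/LSB = (1.6716 − 0)/0.00878906 = 190.1909 → code 190 (round).
Code 190 maps back to 0 + 190×0.00878906 V = 1.6699219 V.
Error = 1.6716 − 1.6699219 = 0.00167812 V = 1.678 mV.

1.678 mV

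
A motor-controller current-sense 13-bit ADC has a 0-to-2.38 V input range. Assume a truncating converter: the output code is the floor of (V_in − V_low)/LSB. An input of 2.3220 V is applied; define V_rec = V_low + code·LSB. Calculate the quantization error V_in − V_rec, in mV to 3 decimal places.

One LSB is 2.38 V / 8192 = 290.53 µV.
(2.3220 − 0)/0.000290527 = 7992.3630; ⌊·⌋ gives code 7992.
Reconstructed: 2.3218945 V.
Error = 2.3220 − 2.3218945 = 0.000105469 V = 0.105 mV.

0.105 mV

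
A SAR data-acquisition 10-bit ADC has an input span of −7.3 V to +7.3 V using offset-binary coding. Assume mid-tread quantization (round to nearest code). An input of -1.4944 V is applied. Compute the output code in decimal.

code 407

With 1024 levels over 14.6 V, one step is 14.258 mV.
(-1.4944 − (−7.3)) / 0.0142578 = 407.187 LSBs.
So the output code is 407.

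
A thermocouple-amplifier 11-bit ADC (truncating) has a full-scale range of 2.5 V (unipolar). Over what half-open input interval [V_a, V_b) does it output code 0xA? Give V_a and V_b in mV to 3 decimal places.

LSB = 2.5/2^11 = 1.221 mV.
Code 0xA = 10 decimal.
V_a = V_low + 10·LSB = 0.012207 V; V_b = V_low + 11·LSB = 0.0134277 V.

[12.207 mV, 13.428 mV)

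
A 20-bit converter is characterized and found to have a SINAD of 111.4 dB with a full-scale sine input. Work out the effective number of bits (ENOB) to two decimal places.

18.21 bits

ENOB = (SINAD − 1.76) / 6.02 = (111.4 − 1.76)/6.02 = 18.213.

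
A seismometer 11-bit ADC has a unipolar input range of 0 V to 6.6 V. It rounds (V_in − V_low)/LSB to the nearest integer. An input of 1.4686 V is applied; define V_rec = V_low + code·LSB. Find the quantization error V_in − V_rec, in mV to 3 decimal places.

One LSB is 6.6 V / 2048 = 3.223 mV.
(V_in − V_low)/LSB = (1.4686 − 0)/0.00322266 = 455.7110 → code 456 (round).
Reconstructed: 1.4695312 V.
Difference: -0.00093125 V → -0.931 mV.

-0.931 mV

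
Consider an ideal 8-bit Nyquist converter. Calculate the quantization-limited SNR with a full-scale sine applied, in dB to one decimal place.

SNR ≈ 6.02·N + 1.76 dB = 6.02·8 + 1.76 = 49.92 dB.

49.9 dB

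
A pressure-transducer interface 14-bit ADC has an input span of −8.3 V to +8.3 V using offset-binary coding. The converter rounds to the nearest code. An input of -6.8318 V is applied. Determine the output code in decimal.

With 16384 levels over 16.6 V, one step is 1.013 mV.
(-6.8318 − (−8.3)) / 0.00101318 = 1449.096 LSBs.
round(1449.096) = 1449.

code 1449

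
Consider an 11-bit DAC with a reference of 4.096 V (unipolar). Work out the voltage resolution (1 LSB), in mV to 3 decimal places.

2.000 mV

Full-scale span = 4.096 V.
LSB = 4.096 / 2^11 = 4.096 / 2048 = 0.002 V = 2.000 mV.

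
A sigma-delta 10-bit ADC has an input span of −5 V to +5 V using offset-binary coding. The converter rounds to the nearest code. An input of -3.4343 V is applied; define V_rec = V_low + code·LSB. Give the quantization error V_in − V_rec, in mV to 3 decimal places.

LSB = 10/2^10 = 9.766 mV.
(V_in − V_low)/LSB = (-3.4343 − (−5))/0.00976562 = 160.3277 → code 160 (round).
Code 160 maps back to (−5) + 160×0.00976562 V = -3.4375 V.
Difference: 0.0032 V → 3.200 mV.

3.200 mV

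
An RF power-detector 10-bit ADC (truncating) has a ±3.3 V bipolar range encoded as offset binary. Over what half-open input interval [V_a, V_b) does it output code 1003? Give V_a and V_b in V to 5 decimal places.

[3.16465 V, 3.17109 V)

LSB = 6.6/2^10 = 6.445 mV.
V_a = V_low + 1003·LSB = 3.16465 V; V_b = V_low + 1004·LSB = 3.17109 V.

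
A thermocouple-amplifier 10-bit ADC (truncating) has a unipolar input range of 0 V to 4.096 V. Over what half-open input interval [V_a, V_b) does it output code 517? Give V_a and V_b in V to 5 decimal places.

LSB = 4.096/2^10 = 4.000 mV.
V_a = V_low + 517·LSB = 2.068 V; V_b = V_low + 518·LSB = 2.072 V.

[2.06800 V, 2.07200 V)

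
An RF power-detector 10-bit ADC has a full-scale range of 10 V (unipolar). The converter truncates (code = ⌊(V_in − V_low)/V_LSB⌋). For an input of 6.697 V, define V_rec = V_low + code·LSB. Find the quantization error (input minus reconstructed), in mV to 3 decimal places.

7.547 mV

One LSB is 10 V / 1024 = 9.766 mV.
Scaled input = 685.7728 LSBs, so code = 685.
V_rec = 0 + 685·0.00976562 = 6.6894531 V.
Error = 6.697 − 6.6894531 = 0.00754687 V = 7.547 mV.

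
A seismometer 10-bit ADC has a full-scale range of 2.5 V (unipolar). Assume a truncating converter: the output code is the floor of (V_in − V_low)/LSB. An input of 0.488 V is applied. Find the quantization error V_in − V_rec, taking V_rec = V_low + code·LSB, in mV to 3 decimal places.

2.160 mV

Step size: 2.5 V ÷ 2^10 = 2.441 mV.
Scaled input = 199.8848 LSBs, so code = 199.
Code 199 maps back to 0 + 199×0.00244141 V = 0.48583984 V.
V_in − V_rec = 0.00216016 V = 2.160 mV.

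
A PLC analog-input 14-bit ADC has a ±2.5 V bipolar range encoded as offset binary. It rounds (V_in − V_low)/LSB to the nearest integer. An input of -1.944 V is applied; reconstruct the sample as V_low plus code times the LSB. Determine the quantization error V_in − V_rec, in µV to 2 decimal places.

-30.27 µV

One LSB is 5 V / 16384 = 305.18 µV.
Scaled input = 1821.9008 LSBs, so code = 1822.
V_rec = (−2.5) + 1822·0.000305176 = -1.9439697 V.
Error = -1.944 − (−1.9439697) = -3.02734e-05 V = -30.27 µV.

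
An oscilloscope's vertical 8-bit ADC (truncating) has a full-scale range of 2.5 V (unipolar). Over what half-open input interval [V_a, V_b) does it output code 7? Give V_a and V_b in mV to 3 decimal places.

LSB = 2.5/2^8 = 9.766 mV.
V_a = V_low + 7·LSB = 0.0683594 V; V_b = V_low + 8·LSB = 0.078125 V.

[68.359 mV, 78.125 mV)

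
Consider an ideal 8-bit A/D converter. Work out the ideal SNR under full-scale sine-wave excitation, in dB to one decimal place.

SNR ≈ 6.02·N + 1.76 dB = 6.02·8 + 1.76 = 49.92 dB.

49.9 dB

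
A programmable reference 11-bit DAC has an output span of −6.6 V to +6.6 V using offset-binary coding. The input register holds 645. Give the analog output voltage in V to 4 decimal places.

-2.4428 V

LSB = 13.2 V / 2^11 = 6.445 mV.
V_out = (−6.6) + 645 × 0.00644531 V = -2.44277 V.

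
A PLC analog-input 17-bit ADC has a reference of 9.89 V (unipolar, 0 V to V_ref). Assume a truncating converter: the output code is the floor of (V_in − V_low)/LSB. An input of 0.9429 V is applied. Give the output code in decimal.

With 131072 levels over 9.89 V, one step is 75.45 µV.
Input sits at 12496.237 steps above V_low.
⌊·⌋(12496.237) = 12496.

code 12496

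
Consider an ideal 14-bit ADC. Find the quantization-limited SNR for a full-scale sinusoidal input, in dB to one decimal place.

SNR ≈ 6.02·N + 1.76 dB = 6.02·14 + 1.76 = 86.04 dB.

86.0 dB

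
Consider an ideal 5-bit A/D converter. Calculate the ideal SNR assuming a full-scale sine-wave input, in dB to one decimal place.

31.9 dB

SNR ≈ 6.02·N + 1.76 dB = 6.02·5 + 1.76 = 31.86 dB.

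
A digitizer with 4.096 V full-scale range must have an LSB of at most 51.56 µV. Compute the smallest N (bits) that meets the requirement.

17 bits

Number of steps required ≥ 4.096 V / 51.56 µV = 79441.43.
Need 2^N ≥ 79441.43; 2^16 = 65536, 2^17 = 131072.
Minimum N = 17.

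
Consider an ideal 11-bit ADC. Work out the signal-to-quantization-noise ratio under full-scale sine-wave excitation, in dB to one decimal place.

SNR ≈ 6.02·N + 1.76 dB = 6.02·11 + 1.76 = 67.98 dB.

68.0 dB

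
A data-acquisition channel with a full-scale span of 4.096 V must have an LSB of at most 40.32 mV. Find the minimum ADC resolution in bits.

7 bits

Number of steps required ≥ 4.096 V / 40.32 mV = 101.59.
Need 2^N ≥ 101.59; 2^6 = 64, 2^7 = 128.
Minimum N = 7.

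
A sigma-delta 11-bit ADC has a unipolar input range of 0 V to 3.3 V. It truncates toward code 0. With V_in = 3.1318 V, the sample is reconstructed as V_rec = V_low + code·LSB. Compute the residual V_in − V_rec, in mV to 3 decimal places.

0.989 mV

Step size: 3.3 V ÷ 2^11 = 1.611 mV.
(V_in − V_low)/LSB = (3.1318 − 0)/0.00161133 = 1943.6141 → code 1943 (floor).
V_rec = 0 + 1943·0.00161133 = 3.1308105 V.
Difference: 0.000989453 V → 0.989 mV.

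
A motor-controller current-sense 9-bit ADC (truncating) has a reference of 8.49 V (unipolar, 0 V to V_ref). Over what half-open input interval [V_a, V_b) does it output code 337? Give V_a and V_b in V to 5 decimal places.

[5.58814 V, 5.60473 V)

LSB = 8.49/2^9 = 16.582 mV.
V_a = V_low + 337·LSB = 5.58814 V; V_b = V_low + 338·LSB = 5.60473 V.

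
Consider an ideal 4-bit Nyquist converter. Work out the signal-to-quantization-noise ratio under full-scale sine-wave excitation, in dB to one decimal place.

25.8 dB

SNR ≈ 6.02·N + 1.76 dB = 6.02·4 + 1.76 = 25.84 dB.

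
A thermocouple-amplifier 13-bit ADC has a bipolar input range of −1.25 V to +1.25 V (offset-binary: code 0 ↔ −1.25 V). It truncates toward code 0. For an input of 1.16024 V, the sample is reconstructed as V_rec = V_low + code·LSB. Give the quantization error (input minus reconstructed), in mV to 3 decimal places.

0.267 mV

Step size: 2.5 V ÷ 2^13 = 305.18 µV.
(V_in − V_low)/LSB = (1.16024 − (−1.25))/0.000305176 = 7897.8744 → code 7897 (floor).
Code 7897 maps back to (−1.25) + 7897×0.000305176 V = 1.1599731 V.
Difference: 0.000266855 V → 0.267 mV.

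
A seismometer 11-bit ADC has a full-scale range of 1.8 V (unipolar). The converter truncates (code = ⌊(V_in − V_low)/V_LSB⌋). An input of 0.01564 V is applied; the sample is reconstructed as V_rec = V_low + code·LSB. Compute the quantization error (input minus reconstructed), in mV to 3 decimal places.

LSB = 1.8/2^11 = 0.879 mV.
(V_in − V_low)/LSB = (0.01564 − 0)/0.000878906 = 17.7948 → code 17 (floor).
Reconstructed: 0.014941406 V.
Difference: 0.000698594 V → 0.699 mV.

0.699 mV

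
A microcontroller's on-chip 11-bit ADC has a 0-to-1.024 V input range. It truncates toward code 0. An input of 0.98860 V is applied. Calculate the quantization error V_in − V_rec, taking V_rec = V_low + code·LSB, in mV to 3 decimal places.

0.100 mV

One LSB is 1.024 V / 2048 = 0.500 mV.
(0.98860 − 0)/0.0005 = 1977.2000; ⌊·⌋ gives code 1977.
Code 1977 maps back to 0 + 1977×0.0005 V = 0.9885 V.
V_in − V_rec = 0.0001 V = 0.100 mV.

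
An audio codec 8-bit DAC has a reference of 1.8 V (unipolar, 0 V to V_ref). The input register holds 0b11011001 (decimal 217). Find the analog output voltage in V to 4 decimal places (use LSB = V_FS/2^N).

LSB = 1.8 V / 2^8 = 7.031 mV.
Code 0b11011001 = 217 decimal.
V_out = 0 + 217 × 0.00703125 V = 1.52578 V.

1.5258 V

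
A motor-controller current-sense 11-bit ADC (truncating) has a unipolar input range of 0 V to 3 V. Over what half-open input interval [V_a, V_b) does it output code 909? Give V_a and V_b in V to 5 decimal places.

LSB = 3/2^11 = 1.465 mV.
V_a = V_low + 909·LSB = 1.33154 V; V_b = V_low + 910·LSB = 1.33301 V.

[1.33154 V, 1.33301 V)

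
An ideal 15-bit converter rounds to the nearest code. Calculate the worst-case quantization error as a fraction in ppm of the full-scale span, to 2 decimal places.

15.26 ppm

Rounding → worst-case error = ½ LSB = V_FS/2^16, so 1e+06/65536 = 15.2588 ppm of full scale.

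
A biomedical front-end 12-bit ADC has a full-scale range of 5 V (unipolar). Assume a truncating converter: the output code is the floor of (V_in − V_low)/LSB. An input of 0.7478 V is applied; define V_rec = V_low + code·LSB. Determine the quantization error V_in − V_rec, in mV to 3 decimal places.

LSB = 5/2^12 = 1.221 mV.
Scaled input = 612.5978 LSBs, so code = 612.
Code 612 maps back to 0 + 612×0.0012207 V = 0.74707031 V.
Difference: 0.000729687 V → 0.730 mV.

0.730 mV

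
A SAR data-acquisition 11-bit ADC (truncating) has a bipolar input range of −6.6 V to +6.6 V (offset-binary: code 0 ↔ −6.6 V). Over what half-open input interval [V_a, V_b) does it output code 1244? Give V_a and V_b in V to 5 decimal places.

LSB = 13.2/2^11 = 6.445 mV.
V_a = V_low + 1244·LSB = 1.41797 V; V_b = V_low + 1245·LSB = 1.42441 V.

[1.41797 V, 1.42441 V)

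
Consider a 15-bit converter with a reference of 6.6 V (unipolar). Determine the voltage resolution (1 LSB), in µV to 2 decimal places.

Full-scale span = 6.6 V.
LSB = 6.6 / 2^15 = 6.6 / 32768 = 0.000201416 V = 201.42 µV.

201.42 µV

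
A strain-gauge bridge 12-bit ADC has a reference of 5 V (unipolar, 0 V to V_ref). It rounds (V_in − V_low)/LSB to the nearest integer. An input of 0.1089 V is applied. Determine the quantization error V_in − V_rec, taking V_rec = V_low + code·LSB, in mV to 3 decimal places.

0.257 mV

Step size: 5 V ÷ 2^12 = 1.221 mV.
(0.1089 − 0)/0.0012207 = 89.2109; round gives code 89.
Reconstructed: 0.10864258 V.
Error = 0.1089 − 0.10864258 = 0.000257422 V = 0.257 mV.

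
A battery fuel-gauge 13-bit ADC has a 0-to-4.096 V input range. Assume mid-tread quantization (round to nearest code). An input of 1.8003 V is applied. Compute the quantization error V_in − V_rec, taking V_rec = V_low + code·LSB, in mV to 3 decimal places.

LSB = 4.096/2^13 = 0.500 mV.
(1.8003 − 0)/0.0005 = 3600.6000; round gives code 3601.
Reconstructed: 1.8005 V.
Difference: -0.0002 V → -0.200 mV.

-0.200 mV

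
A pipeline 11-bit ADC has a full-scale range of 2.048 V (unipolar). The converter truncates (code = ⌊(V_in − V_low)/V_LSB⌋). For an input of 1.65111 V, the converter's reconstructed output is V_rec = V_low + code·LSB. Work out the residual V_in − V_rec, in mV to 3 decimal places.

0.110 mV

Step size: 2.048 V ÷ 2^11 = 1.000 mV.
Scaled input = 1651.1100 LSBs, so code = 1651.
V_rec = 0 + 1651·0.001 = 1.651 V.
Error = 1.65111 − 1.651 = 0.00011 V = 0.110 mV.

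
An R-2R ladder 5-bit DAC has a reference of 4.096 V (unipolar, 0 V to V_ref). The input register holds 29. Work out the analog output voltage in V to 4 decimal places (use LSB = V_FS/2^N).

3.7120 V

LSB = 4.096 V / 2^5 = 128.000 mV.
V_out = 0 + 29 × 0.128 V = 3.712 V.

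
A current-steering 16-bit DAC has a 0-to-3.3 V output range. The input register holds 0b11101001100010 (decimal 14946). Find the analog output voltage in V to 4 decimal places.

0.7526 V

LSB = 3.3 V / 2^16 = 50.35 µV.
Code 0b11101001100010 = 14946 decimal.
V_out = 0 + 14946 × 5.0354e-05 V = 0.752591 V.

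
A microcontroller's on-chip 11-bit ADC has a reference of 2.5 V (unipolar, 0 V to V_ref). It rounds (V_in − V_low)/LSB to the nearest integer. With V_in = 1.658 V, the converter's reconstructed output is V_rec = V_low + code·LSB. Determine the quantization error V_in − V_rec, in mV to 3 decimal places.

Step size: 2.5 V ÷ 2^11 = 1.221 mV.
(V_in − V_low)/LSB = (1.658 − 0)/0.0012207 = 1358.2336 → code 1358 (round).
Reconstructed: 1.6577148 V.
Difference: 0.000285156 V → 0.285 mV.

0.285 mV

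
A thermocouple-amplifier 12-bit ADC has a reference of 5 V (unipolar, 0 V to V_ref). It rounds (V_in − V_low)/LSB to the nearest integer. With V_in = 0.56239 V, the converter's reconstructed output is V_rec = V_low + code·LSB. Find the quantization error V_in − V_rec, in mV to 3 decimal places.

One LSB is 5 V / 4096 = 1.221 mV.
(V_in − V_low)/LSB = (0.56239 − 0)/0.0012207 = 460.7099 → code 461 (round).
V_rec = 0 + 461·0.0012207 = 0.56274414 V.
V_in − V_rec = -0.000354141 V = -0.354 mV.

-0.354 mV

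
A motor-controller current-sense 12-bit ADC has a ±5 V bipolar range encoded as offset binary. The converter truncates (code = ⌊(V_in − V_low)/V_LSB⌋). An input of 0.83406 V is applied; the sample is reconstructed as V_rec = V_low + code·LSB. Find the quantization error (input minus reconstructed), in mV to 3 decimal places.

LSB = 10/2^12 = 2.441 mV.
(V_in − V_low)/LSB = (0.83406 − (−5))/0.00244141 = 2389.6310 → code 2389 (floor).
V_rec = (−5) + 2389·0.00244141 = 0.83251953 V.
V_in − V_rec = 0.00154047 V = 1.540 mV.

1.540 mV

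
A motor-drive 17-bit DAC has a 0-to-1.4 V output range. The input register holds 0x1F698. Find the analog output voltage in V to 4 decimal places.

1.3743 V

LSB = 1.4 V / 2^17 = 10.68 µV.
Code 0x1F698 = 128664 decimal.
V_out = 0 + 128664 × 1.06812e-05 V = 1.37428 V.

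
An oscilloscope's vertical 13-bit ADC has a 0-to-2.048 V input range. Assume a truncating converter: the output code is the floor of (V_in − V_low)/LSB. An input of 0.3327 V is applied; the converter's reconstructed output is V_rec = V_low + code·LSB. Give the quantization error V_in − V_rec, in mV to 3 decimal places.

0.200 mV

One LSB is 2.048 V / 8192 = 250.00 µV.
(0.3327 − 0)/0.00025 = 1330.8000; ⌊·⌋ gives code 1330.
V_rec = 0 + 1330·0.00025 = 0.3325 V.
Difference: 0.0002 V → 0.200 mV.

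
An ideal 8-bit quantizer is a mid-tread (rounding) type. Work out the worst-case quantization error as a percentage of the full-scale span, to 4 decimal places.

0.1953 %

Rounding → worst-case error = ½ LSB = V_FS/2^9, so 100/512 = 0.195312 % of full scale.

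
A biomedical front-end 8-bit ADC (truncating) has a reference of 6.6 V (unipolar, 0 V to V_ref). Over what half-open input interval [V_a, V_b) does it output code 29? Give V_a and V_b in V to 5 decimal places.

[0.74766 V, 0.77344 V)

LSB = 6.6/2^8 = 25.781 mV.
V_a = V_low + 29·LSB = 0.747656 V; V_b = V_low + 30·LSB = 0.773438 V.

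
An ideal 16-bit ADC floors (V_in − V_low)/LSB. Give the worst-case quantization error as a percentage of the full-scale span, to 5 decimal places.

Truncating → worst-case error = 1 LSB = V_FS/2^16, so 100/65536 = 0.00152588 % of full scale.

0.00153 %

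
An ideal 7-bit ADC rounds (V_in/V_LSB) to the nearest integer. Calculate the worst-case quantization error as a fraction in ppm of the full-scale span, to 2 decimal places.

3906.25 ppm

Rounding → worst-case error = ½ LSB = V_FS/2^8, so 1e+06/256 = 3906.25 ppm of full scale.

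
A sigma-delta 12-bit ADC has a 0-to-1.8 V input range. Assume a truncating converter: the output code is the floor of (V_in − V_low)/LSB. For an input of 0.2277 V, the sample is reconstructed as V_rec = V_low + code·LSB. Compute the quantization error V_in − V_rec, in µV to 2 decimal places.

63.28 µV

LSB = 1.8/2^12 = 439.45 µV.
(V_in − V_low)/LSB = (0.2277 − 0)/0.000439453 = 518.1440 → code 518 (floor).
Reconstructed: 0.22763672 V.
V_in − V_rec = 6.32812e-05 V = 63.28 µV.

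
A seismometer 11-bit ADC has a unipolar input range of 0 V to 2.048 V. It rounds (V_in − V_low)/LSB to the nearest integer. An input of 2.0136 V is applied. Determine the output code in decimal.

With 2048 levels over 2.048 V, one step is 1.000 mV.
(2.0136 − 0) / 0.001 = 2013.600 LSBs.
So the output code is 2014.

code 2014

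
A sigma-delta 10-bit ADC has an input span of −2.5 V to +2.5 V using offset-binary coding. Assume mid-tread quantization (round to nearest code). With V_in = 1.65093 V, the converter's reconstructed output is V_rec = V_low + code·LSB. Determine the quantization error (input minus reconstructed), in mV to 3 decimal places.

0.539 mV

Step size: 5 V ÷ 2^10 = 4.883 mV.
(1.65093 − (−2.5))/0.00488281 = 850.1105; round gives code 850.
Code 850 maps back to (−2.5) + 850×0.00488281 V = 1.6503906 V.
V_in − V_rec = 0.000539375 V = 0.539 mV.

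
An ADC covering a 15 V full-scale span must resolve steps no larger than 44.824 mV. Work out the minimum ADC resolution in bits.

9 bits

Number of steps required ≥ 15 V / 44.824 mV = 334.64.
Need 2^N ≥ 334.64; 2^8 = 256, 2^9 = 512.
Minimum N = 9.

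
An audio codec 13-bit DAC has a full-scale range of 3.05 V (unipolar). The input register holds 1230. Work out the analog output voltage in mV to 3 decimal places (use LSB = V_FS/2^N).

LSB = 3.05 V / 2^13 = 372.31 µV.
V_out = 0 + 1230 × 0.000372314 V = 0.457947 V.
= 457.947 mV.

457.947 mV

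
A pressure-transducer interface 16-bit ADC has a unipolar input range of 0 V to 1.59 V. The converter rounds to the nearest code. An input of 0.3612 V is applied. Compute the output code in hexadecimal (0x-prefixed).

LSB = 1.59 V / 65536 = 24.26 µV.
(0.3612 − 0) / 2.42615e-05 = 14887.801 LSBs.
So the output code is 14888.
In hexadecimal (0x-prefixed): 0x3A28.

code 0x3A28 (decimal 14888)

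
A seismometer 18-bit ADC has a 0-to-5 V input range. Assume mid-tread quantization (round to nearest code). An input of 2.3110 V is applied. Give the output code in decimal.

LSB = 5 V / 262144 = 19.07 µV.
Input sits at 121162.957 steps above V_low.
round(121162.957) = 121163.

code 121163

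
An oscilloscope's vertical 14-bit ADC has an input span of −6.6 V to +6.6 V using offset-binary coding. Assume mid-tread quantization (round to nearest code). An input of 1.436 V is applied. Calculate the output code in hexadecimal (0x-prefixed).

code 0x26F6 (decimal 9974)

LSB = 13.2 V / 16384 = 0.806 mV.
(V_in − V_low)/LSB = (1.436 − (−6.6)) / 0.000805664 = 9974.381.
Round → code 9974.
In hexadecimal (0x-prefixed): 0x26F6.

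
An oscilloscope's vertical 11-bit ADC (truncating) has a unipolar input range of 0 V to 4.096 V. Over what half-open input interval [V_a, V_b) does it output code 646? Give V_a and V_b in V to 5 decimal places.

[1.29200 V, 1.29400 V)

LSB = 4.096/2^11 = 2.000 mV.
V_a = V_low + 646·LSB = 1.292 V; V_b = V_low + 647·LSB = 1.294 V.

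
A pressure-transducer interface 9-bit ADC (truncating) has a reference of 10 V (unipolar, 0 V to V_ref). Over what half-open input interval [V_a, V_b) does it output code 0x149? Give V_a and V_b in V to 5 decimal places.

[6.42578 V, 6.44531 V)

LSB = 10/2^9 = 19.531 mV.
Code 0x149 = 329 decimal.
V_a = V_low + 329·LSB = 6.42578 V; V_b = V_low + 330·LSB = 6.44531 V.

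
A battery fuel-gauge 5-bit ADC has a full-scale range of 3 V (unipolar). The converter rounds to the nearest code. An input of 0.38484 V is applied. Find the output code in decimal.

code 4

With 32 levels over 3 V, one step is 93.750 mV.
(V_in − V_low)/LSB = (0.38484 − 0) / 0.09375 = 4.105.
So the output code is 4.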